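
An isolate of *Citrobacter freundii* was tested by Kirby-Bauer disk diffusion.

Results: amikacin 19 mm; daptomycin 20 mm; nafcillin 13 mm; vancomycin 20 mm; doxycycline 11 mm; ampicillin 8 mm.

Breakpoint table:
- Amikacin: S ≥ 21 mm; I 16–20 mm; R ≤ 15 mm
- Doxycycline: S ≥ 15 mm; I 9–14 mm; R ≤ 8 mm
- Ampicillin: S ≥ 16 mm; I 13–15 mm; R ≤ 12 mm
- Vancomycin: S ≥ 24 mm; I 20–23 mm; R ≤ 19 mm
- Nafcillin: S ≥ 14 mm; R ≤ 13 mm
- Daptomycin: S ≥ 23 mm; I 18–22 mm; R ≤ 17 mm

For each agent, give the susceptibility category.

I, I, R, I, I, R

Amikacin (19 mm) in 16–20 mm ⇒ I
Daptomycin 20 mm: in 18–22 mm ⇒ Intermediate
Nafcillin: 13 mm is ≤ 13 mm ⇒ resistant
Vancomycin: 20 mm is in 20–23 mm ⇒ intermediate
Doxycycline 11 mm: in 9–14 mm — intermediate
Ampicillin: 8 mm is ≤ 12 mm → R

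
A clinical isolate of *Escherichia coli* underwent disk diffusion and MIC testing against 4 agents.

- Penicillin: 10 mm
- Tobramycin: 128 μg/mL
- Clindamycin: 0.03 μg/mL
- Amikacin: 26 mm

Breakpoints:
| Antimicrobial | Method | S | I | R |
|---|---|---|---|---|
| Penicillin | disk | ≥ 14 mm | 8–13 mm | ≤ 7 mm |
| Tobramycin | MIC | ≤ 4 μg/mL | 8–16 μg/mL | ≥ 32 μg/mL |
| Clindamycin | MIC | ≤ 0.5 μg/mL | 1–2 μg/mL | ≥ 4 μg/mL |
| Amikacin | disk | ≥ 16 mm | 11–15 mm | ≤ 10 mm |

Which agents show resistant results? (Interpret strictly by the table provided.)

Penicillin 10 mm: in 8–13 mm → intermediate
Tobramycin (128 μg/mL) ≥ 32 μg/mL ⇒ R
Clindamycin (0.03 μg/mL) ≤ 0.5 μg/mL ⇒ S
Amikacin (26 mm) ≥ 16 mm ⇒ susceptible

tobramycin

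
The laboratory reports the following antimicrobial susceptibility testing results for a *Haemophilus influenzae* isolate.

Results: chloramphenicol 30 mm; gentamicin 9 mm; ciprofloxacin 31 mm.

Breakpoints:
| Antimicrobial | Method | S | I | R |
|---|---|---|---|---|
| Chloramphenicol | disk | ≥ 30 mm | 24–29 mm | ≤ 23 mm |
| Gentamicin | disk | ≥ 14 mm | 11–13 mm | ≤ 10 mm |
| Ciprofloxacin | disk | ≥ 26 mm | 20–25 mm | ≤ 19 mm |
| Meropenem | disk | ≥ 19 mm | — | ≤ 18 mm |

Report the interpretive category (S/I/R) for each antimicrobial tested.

Chloramphenicol: 30 mm is ≥ 30 mm → susceptible
Gentamicin (9 mm) ≤ 10 mm → Resistant
Ciprofloxacin 31 mm: ≥ 26 mm — Susceptible

S, R, S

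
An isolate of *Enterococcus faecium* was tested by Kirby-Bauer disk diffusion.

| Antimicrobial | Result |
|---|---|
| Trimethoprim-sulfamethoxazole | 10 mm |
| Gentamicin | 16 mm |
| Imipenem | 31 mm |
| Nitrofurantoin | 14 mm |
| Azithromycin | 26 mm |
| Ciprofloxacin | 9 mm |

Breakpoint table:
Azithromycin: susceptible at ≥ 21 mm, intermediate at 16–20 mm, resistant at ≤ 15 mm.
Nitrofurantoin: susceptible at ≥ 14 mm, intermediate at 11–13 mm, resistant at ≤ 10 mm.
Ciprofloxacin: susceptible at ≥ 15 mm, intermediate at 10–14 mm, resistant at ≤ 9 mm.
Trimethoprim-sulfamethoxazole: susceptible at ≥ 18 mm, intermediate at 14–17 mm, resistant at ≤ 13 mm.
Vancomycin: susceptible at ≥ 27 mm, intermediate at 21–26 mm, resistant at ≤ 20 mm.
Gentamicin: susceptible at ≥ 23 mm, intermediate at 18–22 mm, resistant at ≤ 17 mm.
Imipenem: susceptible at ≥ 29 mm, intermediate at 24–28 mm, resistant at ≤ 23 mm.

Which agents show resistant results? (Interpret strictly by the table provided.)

trimethoprim-sulfamethoxazole, gentamicin, ciprofloxacin

Trimethoprim-sulfamethoxazole 10 mm: ≤ 13 mm — R
Gentamicin (16 mm) ≤ 17 mm ⇒ Resistant
Imipenem: 31 mm is ≥ 29 mm → susceptible
Nitrofurantoin 14 mm: ≥ 14 mm → S
Azithromycin: 26 mm is ≥ 21 mm → susceptible
Ciprofloxacin: 9 mm is ≤ 9 mm — Resistant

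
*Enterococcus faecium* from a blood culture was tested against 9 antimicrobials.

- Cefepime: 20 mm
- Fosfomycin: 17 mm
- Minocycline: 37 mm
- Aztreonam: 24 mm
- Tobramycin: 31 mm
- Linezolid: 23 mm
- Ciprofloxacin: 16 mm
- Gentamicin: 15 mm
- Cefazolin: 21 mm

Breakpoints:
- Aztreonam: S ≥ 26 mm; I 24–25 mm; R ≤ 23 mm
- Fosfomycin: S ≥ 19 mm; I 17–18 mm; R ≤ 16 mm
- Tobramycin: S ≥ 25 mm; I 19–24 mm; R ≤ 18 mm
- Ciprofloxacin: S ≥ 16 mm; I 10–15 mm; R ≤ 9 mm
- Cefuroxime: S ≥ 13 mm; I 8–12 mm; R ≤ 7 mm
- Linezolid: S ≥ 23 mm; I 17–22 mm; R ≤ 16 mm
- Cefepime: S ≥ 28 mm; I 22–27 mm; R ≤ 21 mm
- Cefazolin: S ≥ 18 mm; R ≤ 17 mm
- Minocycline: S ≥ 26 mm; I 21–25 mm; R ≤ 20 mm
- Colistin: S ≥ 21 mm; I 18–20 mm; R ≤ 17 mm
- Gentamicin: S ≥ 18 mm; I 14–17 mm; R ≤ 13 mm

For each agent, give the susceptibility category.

Cefepime: 20 mm is ≤ 21 mm ⇒ resistant
Fosfomycin: 17 mm is in 17–18 mm — Intermediate
Minocycline 37 mm: ≥ 26 mm → Susceptible
Aztreonam 24 mm: in 24–25 mm — intermediate
Tobramycin: 31 mm is ≥ 25 mm ⇒ susceptible
Linezolid (23 mm) ≥ 23 mm → S
Ciprofloxacin 16 mm: ≥ 16 mm → Susceptible
Gentamicin 15 mm: in 14–17 mm — Intermediate
Cefazolin: 21 mm is ≥ 18 mm — Susceptible

R, I, S, I, S, S, S, I, S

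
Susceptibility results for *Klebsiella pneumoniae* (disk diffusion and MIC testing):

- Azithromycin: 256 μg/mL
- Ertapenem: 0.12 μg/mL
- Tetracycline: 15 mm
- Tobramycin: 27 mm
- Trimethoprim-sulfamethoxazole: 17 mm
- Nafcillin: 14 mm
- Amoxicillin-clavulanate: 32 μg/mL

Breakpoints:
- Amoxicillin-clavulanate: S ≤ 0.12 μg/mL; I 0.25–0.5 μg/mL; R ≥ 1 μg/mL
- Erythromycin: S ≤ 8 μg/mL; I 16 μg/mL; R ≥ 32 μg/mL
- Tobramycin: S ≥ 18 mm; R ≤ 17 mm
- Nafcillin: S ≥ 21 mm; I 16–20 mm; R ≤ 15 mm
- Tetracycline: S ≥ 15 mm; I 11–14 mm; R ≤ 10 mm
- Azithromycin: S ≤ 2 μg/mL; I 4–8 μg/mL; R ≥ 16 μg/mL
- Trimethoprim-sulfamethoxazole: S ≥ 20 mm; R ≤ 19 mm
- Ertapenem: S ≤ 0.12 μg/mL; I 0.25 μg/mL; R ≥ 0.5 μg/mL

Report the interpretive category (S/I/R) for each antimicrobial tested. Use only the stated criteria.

Azithromycin 256 μg/mL: ≥ 16 μg/mL — resistant
Ertapenem 0.12 μg/mL: ≤ 0.12 μg/mL → susceptible
Tetracycline 15 mm: ≥ 15 mm ⇒ S
Tobramycin: 27 mm is ≥ 18 mm — Susceptible
Trimethoprim-sulfamethoxazole (17 mm) ≤ 19 mm — Resistant
Nafcillin (14 mm) ≤ 15 mm → Resistant
Amoxicillin-clavulanate 32 μg/mL: ≥ 1 μg/mL ⇒ R

R, S, S, S, R, R, R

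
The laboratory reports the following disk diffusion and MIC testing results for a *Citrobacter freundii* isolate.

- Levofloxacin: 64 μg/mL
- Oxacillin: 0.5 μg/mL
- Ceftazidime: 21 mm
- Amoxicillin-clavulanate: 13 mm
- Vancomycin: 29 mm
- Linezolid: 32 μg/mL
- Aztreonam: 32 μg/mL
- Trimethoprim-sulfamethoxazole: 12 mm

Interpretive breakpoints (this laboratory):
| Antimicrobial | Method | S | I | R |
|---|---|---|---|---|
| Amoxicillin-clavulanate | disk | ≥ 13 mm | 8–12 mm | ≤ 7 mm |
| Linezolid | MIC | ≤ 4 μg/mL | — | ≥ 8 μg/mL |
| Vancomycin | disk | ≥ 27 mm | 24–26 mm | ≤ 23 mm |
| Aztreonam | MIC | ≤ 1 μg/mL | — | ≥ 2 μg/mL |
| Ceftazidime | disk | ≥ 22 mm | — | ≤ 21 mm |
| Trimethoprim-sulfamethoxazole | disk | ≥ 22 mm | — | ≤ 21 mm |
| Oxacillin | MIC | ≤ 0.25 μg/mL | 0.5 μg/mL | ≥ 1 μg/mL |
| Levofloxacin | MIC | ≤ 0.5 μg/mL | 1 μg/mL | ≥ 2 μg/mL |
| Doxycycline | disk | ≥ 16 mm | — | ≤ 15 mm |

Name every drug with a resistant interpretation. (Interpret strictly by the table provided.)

levofloxacin, ceftazidime, linezolid, aztreonam, trimethoprim-sulfamethoxazole

Levofloxacin: 64 μg/mL is ≥ 2 μg/mL — resistant
Oxacillin 0.5 μg/mL: = 0.5 μg/mL → intermediate
Ceftazidime (21 mm) ≤ 21 mm → R
Amoxicillin-clavulanate 13 mm: ≥ 13 mm → S
Vancomycin (29 mm) ≥ 27 mm — S
Linezolid (32 μg/mL) ≥ 8 μg/mL → R
Aztreonam (32 μg/mL) ≥ 2 μg/mL ⇒ Resistant
Trimethoprim-sulfamethoxazole 12 mm: ≤ 21 mm → R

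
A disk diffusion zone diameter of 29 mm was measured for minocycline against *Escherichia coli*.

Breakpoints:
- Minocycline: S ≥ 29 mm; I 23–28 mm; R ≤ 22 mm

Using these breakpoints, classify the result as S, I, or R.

Susceptible

Minocycline 29 mm: ≥ 29 mm → susceptible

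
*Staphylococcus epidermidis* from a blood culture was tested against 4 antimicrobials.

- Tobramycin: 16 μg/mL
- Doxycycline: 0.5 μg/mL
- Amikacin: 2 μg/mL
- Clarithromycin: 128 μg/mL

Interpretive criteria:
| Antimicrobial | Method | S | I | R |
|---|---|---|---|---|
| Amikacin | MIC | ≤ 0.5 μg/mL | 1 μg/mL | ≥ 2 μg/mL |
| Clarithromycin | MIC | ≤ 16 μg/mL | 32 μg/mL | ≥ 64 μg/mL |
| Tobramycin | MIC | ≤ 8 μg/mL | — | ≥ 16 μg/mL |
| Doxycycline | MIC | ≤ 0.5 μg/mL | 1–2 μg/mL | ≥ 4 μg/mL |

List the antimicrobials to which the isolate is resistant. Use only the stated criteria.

tobramycin, amikacin, clarithromycin

Tobramycin (16 μg/mL) ≥ 16 μg/mL ⇒ resistant
Doxycycline (0.5 μg/mL) ≤ 0.5 μg/mL ⇒ susceptible
Amikacin 2 μg/mL: ≥ 2 μg/mL → Resistant
Clarithromycin 128 μg/mL: ≥ 64 μg/mL — R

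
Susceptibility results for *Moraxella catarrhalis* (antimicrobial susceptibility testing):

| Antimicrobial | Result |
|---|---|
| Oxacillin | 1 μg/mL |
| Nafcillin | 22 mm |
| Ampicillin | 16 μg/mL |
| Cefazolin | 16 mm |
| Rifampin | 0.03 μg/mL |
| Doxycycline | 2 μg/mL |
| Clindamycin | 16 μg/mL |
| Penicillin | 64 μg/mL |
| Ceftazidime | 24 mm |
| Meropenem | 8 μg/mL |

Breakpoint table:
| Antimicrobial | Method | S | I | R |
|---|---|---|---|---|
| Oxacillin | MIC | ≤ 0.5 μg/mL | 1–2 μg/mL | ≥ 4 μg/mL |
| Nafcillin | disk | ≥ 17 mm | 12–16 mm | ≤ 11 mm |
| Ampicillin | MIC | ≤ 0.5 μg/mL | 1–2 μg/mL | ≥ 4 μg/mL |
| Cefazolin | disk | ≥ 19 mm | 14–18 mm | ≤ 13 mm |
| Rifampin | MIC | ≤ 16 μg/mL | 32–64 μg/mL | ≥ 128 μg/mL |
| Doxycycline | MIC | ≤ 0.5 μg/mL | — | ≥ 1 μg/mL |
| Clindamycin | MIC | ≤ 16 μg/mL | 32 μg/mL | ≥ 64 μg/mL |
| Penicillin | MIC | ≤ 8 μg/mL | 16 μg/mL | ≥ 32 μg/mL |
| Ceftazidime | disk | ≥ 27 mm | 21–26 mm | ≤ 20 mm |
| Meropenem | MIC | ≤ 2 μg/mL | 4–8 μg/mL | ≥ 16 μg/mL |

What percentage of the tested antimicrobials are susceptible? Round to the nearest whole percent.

30%

Oxacillin 1 μg/mL: in 1–2 μg/mL → I
Nafcillin 22 mm: ≥ 17 mm ⇒ Susceptible
Ampicillin (16 μg/mL) ≥ 4 μg/mL — R
Cefazolin (16 mm) in 14–18 mm ⇒ intermediate
Rifampin: 0.03 μg/mL is ≤ 16 μg/mL → Susceptible
Doxycycline 2 μg/mL: ≥ 1 μg/mL → resistant
Clindamycin (16 μg/mL) ≤ 16 μg/mL ⇒ S
Penicillin: 64 μg/mL is ≥ 32 μg/mL ⇒ resistant
Ceftazidime: 24 mm is in 21–26 mm ⇒ I
Meropenem: 8 μg/mL is in 4–8 μg/mL → I
Susceptible: 3/10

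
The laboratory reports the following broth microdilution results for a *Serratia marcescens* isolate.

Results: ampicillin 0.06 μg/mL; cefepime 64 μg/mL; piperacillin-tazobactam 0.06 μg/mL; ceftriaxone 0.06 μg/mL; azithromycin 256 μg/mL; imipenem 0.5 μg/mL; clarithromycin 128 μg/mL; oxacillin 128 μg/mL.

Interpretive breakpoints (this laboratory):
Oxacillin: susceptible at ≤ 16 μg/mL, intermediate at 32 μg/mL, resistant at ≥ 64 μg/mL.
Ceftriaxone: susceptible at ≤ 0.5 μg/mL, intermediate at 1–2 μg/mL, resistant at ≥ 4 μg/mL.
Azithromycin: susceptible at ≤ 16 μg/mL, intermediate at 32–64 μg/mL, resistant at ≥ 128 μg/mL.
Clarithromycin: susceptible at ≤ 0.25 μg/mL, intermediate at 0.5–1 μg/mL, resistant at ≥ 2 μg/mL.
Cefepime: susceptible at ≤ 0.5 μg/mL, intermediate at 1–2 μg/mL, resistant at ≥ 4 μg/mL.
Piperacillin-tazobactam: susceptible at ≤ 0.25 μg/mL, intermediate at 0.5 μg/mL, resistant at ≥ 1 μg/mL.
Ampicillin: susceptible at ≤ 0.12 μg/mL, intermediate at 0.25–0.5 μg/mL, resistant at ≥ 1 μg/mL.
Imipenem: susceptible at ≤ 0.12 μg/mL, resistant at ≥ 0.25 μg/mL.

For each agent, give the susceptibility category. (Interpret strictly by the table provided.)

Ampicillin 0.06 μg/mL: ≤ 0.12 μg/mL → S
Cefepime: 64 μg/mL is ≥ 4 μg/mL — Resistant
Piperacillin-tazobactam (0.06 μg/mL) ≤ 0.25 μg/mL ⇒ susceptible
Ceftriaxone 0.06 μg/mL: ≤ 0.5 μg/mL ⇒ S
Azithromycin: 256 μg/mL is ≥ 128 μg/mL — resistant
Imipenem (0.5 μg/mL) ≥ 0.25 μg/mL → R
Clarithromycin: 128 μg/mL is ≥ 2 μg/mL ⇒ Resistant
Oxacillin 128 μg/mL: ≥ 64 μg/mL → R

S, R, S, S, R, R, R, R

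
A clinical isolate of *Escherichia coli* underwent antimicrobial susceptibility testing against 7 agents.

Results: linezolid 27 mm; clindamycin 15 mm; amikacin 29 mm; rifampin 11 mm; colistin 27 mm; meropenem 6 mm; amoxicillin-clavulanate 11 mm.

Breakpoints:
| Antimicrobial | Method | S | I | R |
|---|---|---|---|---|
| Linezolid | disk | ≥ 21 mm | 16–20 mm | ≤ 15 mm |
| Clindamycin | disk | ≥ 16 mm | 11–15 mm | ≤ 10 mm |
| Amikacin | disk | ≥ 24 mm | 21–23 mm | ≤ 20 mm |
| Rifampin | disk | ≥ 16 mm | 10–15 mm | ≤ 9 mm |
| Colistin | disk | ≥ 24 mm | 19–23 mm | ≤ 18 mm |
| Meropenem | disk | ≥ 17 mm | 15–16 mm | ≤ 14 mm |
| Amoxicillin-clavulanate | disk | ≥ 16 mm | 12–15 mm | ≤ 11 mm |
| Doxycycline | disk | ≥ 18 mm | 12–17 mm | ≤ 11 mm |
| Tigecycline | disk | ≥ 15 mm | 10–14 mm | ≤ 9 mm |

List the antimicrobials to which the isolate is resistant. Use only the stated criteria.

meropenem, amoxicillin-clavulanate

Linezolid 27 mm: ≥ 21 mm → Susceptible
Clindamycin 15 mm: in 11–15 mm — I
Amikacin (29 mm) ≥ 24 mm → Susceptible
Rifampin: 11 mm is in 10–15 mm ⇒ intermediate
Colistin (27 mm) ≥ 24 mm → S
Meropenem (6 mm) ≤ 14 mm ⇒ resistant
Amoxicillin-clavulanate 11 mm: ≤ 11 mm — resistant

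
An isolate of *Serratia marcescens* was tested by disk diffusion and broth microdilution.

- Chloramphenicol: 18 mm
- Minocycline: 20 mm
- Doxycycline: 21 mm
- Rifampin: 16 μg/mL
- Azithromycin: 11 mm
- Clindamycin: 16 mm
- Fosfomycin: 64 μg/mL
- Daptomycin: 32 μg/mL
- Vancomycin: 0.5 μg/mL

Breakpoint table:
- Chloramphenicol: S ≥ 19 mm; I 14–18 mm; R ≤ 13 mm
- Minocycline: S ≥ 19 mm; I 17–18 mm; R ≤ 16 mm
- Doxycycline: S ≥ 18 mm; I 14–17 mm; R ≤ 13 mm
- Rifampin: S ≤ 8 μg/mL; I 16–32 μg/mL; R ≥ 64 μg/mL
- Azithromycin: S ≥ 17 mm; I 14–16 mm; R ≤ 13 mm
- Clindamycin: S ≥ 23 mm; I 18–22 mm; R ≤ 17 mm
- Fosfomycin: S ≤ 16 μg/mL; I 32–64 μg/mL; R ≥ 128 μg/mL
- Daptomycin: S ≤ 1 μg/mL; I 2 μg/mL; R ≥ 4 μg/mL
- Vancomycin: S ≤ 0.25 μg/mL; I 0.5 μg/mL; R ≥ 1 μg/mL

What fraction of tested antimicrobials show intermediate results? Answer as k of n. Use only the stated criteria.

Chloramphenicol: 18 mm is in 14–18 mm ⇒ intermediate
Minocycline: 20 mm is ≥ 19 mm — Susceptible
Doxycycline: 21 mm is ≥ 18 mm — S
Rifampin: 16 μg/mL is in 16–32 μg/mL — intermediate
Azithromycin: 11 mm is ≤ 13 mm → R
Clindamycin: 16 mm is ≤ 17 mm → R
Fosfomycin 64 μg/mL: in 32–64 μg/mL → I
Daptomycin: 32 μg/mL is ≥ 4 μg/mL → R
Vancomycin (0.5 μg/mL) = 0.5 μg/mL — I
Intermediate: 4/9

4 of 9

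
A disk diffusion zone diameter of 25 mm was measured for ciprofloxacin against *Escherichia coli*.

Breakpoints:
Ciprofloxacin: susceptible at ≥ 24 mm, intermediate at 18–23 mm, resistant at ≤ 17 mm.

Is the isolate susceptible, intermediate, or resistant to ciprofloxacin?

Ciprofloxacin 25 mm: ≥ 24 mm → S

S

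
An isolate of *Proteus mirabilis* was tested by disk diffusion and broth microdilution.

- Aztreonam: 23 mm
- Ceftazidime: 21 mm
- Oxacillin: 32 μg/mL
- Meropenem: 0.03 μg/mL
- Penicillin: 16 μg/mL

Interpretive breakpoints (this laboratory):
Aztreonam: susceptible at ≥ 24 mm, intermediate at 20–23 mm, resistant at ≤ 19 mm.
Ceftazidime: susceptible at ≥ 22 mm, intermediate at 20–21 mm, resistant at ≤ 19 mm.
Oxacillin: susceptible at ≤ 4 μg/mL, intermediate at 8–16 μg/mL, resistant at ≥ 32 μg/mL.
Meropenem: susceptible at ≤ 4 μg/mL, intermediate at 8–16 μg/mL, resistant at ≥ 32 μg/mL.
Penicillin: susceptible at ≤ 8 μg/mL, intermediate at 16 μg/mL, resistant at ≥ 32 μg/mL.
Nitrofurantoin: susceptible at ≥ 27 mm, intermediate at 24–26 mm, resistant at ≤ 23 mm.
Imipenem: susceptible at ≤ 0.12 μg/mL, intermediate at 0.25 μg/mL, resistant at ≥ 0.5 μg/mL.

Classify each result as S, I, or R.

I, I, R, S, I

Aztreonam: 23 mm is in 20–23 mm ⇒ intermediate
Ceftazidime (21 mm) in 20–21 mm → intermediate
Oxacillin 32 μg/mL: ≥ 32 μg/mL — R
Meropenem: 0.03 μg/mL is ≤ 4 μg/mL ⇒ Susceptible
Penicillin (16 μg/mL) = 16 μg/mL — intermediate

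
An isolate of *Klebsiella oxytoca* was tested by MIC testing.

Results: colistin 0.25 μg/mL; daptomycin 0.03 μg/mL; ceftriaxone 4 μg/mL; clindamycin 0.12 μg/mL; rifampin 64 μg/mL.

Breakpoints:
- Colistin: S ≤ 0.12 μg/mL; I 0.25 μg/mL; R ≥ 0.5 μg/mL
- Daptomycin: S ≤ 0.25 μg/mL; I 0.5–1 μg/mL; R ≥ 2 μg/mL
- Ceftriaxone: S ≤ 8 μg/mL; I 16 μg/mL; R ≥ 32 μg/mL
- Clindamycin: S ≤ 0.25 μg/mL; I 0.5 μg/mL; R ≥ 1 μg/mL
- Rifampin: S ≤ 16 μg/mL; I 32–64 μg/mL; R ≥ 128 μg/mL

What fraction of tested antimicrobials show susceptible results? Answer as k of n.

3 of 5

Colistin (0.25 μg/mL) = 0.25 μg/mL → Intermediate
Daptomycin 0.03 μg/mL: ≤ 0.25 μg/mL ⇒ susceptible
Ceftriaxone: 4 μg/mL is ≤ 8 μg/mL ⇒ susceptible
Clindamycin (0.12 μg/mL) ≤ 0.25 μg/mL — susceptible
Rifampin (64 μg/mL) in 32–64 μg/mL → intermediate
Susceptible: 3/5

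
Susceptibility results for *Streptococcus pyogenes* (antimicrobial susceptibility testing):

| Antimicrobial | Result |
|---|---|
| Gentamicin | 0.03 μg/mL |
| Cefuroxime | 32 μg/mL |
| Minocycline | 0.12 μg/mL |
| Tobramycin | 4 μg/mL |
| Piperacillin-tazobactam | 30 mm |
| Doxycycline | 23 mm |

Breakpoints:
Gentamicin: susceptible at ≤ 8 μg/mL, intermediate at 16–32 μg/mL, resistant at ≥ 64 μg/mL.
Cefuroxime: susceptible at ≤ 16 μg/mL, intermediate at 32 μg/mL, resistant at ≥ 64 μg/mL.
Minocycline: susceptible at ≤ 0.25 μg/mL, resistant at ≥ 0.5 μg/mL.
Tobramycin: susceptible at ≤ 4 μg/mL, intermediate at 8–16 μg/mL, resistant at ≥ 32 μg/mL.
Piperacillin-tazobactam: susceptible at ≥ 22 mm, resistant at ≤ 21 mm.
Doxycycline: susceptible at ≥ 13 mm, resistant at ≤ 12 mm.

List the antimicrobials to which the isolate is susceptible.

Gentamicin (0.03 μg/mL) ≤ 8 μg/mL — S
Cefuroxime (32 μg/mL) = 32 μg/mL — intermediate
Minocycline: 0.12 μg/mL is ≤ 0.25 μg/mL → S
Tobramycin: 4 μg/mL is ≤ 4 μg/mL ⇒ Susceptible
Piperacillin-tazobactam 30 mm: ≥ 22 mm ⇒ Susceptible
Doxycycline 23 mm: ≥ 13 mm — S

gentamicin, minocycline, tobramycin, piperacillin-tazobactam, doxycycline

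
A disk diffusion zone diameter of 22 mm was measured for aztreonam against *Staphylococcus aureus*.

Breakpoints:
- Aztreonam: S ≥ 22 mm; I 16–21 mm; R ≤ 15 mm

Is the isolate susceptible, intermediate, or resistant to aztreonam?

Susceptible

Aztreonam (22 mm) ≥ 22 mm → Susceptible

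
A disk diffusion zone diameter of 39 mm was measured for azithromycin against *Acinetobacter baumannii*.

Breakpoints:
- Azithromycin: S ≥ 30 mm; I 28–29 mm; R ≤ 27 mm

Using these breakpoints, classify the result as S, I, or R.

S

Azithromycin (39 mm) ≥ 30 mm — susceptible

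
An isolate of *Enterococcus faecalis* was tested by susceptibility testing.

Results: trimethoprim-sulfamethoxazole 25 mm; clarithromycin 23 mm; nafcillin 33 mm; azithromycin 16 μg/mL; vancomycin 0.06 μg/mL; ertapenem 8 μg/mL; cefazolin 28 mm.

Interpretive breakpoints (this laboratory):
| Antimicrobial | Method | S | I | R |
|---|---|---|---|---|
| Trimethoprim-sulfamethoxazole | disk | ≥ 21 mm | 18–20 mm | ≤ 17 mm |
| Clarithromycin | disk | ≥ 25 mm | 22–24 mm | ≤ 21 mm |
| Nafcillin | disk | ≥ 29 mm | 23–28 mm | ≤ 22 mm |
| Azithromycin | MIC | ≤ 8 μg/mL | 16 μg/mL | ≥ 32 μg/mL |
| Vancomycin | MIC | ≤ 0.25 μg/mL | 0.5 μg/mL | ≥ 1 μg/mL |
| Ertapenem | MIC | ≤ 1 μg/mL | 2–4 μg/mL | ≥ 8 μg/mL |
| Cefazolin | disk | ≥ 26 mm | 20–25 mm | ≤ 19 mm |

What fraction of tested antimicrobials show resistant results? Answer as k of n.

Trimethoprim-sulfamethoxazole 25 mm: ≥ 21 mm ⇒ susceptible
Clarithromycin: 23 mm is in 22–24 mm — Intermediate
Nafcillin: 33 mm is ≥ 29 mm ⇒ Susceptible
Azithromycin (16 μg/mL) = 16 μg/mL → I
Vancomycin (0.06 μg/mL) ≤ 0.25 μg/mL → Susceptible
Ertapenem 8 μg/mL: ≥ 8 μg/mL — resistant
Cefazolin: 28 mm is ≥ 26 mm ⇒ Susceptible
Resistant: 1/7

1 of 7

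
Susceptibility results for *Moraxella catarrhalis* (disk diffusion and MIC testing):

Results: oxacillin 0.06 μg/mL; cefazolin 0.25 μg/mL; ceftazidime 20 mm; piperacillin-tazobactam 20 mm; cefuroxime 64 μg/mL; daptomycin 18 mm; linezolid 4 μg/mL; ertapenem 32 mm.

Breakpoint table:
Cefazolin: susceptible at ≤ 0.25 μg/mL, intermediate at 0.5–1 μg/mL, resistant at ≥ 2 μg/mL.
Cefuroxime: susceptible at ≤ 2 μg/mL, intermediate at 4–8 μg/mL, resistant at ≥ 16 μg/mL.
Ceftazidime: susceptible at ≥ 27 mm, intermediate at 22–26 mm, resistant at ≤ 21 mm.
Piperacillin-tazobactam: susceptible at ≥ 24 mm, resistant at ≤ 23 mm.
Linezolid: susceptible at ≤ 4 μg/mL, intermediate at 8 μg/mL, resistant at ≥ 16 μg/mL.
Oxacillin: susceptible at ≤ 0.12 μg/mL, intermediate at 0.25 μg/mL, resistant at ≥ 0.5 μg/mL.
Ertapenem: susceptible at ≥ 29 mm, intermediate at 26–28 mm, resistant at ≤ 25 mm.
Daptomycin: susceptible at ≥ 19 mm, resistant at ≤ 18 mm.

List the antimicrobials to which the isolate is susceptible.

oxacillin, cefazolin, linezolid, ertapenem

Oxacillin 0.06 μg/mL: ≤ 0.12 μg/mL ⇒ Susceptible
Cefazolin (0.25 μg/mL) ≤ 0.25 μg/mL ⇒ S
Ceftazidime (20 mm) ≤ 21 mm ⇒ R
Piperacillin-tazobactam (20 mm) ≤ 23 mm — resistant
Cefuroxime: 64 μg/mL is ≥ 16 μg/mL — Resistant
Daptomycin 18 mm: ≤ 18 mm — R
Linezolid 4 μg/mL: ≤ 4 μg/mL → susceptible
Ertapenem: 32 mm is ≥ 29 mm → Susceptible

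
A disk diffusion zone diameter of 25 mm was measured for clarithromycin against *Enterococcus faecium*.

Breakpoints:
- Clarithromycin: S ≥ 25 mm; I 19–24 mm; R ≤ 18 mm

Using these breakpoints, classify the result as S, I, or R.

S

Clarithromycin (25 mm) ≥ 25 mm ⇒ Susceptible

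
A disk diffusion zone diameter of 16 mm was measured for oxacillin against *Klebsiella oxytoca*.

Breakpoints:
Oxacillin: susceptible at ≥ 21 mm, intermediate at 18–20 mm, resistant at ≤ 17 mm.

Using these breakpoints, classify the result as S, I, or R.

Oxacillin (16 mm) ≤ 17 mm → resistant

Resistant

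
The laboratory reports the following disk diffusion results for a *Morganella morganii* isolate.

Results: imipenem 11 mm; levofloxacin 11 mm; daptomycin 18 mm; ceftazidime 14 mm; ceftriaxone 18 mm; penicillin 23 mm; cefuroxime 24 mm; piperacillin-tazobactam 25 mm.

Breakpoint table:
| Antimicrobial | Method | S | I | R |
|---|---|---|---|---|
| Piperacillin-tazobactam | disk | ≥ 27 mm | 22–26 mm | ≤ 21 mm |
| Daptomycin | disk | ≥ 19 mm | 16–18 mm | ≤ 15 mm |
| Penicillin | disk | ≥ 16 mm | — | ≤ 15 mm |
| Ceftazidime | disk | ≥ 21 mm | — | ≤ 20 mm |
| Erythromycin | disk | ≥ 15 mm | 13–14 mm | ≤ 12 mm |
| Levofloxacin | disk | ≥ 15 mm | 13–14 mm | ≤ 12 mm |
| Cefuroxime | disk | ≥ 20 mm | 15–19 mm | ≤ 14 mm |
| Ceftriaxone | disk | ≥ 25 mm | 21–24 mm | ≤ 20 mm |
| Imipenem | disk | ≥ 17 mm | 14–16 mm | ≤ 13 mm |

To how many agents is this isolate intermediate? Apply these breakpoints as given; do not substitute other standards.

2

Imipenem: 11 mm is ≤ 13 mm — R
Levofloxacin 11 mm: ≤ 12 mm → resistant
Daptomycin: 18 mm is in 16–18 mm → I
Ceftazidime: 14 mm is ≤ 20 mm — Resistant
Ceftriaxone 18 mm: ≤ 20 mm → R
Penicillin (23 mm) ≥ 16 mm → susceptible
Cefuroxime 24 mm: ≥ 20 mm — Susceptible
Piperacillin-tazobactam 25 mm: in 22–26 mm → Intermediate
Intermediate: 2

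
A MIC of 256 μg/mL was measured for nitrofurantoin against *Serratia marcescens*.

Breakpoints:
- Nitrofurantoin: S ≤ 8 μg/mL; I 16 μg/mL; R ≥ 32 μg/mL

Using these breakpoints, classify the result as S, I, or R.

Nitrofurantoin (256 μg/mL) ≥ 32 μg/mL → resistant

R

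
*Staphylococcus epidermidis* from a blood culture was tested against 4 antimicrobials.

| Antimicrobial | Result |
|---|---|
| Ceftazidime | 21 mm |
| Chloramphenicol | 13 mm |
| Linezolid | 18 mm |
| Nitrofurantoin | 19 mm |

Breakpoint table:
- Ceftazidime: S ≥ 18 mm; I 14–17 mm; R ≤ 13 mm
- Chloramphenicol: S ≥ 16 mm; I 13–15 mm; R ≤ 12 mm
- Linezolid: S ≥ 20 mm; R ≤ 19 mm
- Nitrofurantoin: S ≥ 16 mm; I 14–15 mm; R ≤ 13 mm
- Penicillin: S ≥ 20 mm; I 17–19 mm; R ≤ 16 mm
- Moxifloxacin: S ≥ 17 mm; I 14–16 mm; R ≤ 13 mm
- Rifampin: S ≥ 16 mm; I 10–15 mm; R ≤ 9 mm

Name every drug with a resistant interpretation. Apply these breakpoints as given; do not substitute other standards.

Ceftazidime: 21 mm is ≥ 18 mm — susceptible
Chloramphenicol (13 mm) in 13–15 mm → intermediate
Linezolid (18 mm) ≤ 19 mm — R
Nitrofurantoin: 19 mm is ≥ 16 mm → Susceptible

linezolid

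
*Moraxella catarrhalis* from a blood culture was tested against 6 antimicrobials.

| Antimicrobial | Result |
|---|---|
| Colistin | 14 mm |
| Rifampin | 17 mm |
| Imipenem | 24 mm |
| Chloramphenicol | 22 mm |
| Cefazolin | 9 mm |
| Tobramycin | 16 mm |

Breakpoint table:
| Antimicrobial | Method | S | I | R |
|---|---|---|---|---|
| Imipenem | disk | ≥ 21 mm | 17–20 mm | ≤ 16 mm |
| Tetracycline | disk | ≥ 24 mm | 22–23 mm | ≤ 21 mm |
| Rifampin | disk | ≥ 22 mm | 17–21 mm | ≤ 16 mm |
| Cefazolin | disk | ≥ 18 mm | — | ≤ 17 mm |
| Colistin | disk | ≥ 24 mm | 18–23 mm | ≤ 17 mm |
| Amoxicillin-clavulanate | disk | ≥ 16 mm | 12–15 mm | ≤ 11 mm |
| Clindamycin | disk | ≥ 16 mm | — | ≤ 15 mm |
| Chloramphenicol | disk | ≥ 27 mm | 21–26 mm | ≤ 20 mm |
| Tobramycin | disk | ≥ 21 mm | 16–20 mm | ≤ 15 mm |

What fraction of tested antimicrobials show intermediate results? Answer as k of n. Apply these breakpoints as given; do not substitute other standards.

Colistin (14 mm) ≤ 17 mm → resistant
Rifampin 17 mm: in 17–21 mm → intermediate
Imipenem (24 mm) ≥ 21 mm — susceptible
Chloramphenicol 22 mm: in 21–26 mm → I
Cefazolin 9 mm: ≤ 17 mm ⇒ Resistant
Tobramycin: 16 mm is in 16–20 mm — Intermediate
Intermediate: 3/6

3 of 6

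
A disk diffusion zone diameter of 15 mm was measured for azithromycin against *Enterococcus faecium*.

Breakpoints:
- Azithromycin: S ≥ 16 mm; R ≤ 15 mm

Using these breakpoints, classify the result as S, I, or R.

Azithromycin 15 mm: ≤ 15 mm → resistant

Resistant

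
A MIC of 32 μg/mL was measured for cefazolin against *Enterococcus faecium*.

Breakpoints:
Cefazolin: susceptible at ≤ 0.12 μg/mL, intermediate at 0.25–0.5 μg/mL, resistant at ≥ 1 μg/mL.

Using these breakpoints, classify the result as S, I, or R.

Resistant

Cefazolin: 32 μg/mL is ≥ 1 μg/mL → resistant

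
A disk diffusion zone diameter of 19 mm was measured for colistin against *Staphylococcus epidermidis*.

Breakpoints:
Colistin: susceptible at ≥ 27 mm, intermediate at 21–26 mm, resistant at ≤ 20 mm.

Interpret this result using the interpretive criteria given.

Colistin 19 mm: ≤ 20 mm → resistant

Resistant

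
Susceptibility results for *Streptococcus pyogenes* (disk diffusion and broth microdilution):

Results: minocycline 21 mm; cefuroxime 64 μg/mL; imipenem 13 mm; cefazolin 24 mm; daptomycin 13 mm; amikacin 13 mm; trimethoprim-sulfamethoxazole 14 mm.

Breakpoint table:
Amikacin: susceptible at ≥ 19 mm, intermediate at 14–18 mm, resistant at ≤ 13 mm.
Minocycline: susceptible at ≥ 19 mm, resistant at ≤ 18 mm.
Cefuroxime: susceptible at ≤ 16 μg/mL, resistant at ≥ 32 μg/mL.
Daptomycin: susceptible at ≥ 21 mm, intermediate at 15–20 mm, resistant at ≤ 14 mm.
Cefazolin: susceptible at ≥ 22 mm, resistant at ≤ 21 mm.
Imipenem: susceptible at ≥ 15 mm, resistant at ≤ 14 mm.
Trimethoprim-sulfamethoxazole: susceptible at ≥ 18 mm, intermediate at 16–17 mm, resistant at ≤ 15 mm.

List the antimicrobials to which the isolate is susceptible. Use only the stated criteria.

Minocycline (21 mm) ≥ 19 mm → Susceptible
Cefuroxime 64 μg/mL: ≥ 32 μg/mL → resistant
Imipenem (13 mm) ≤ 14 mm — Resistant
Cefazolin: 24 mm is ≥ 22 mm ⇒ S
Daptomycin 13 mm: ≤ 14 mm — Resistant
Amikacin: 13 mm is ≤ 13 mm ⇒ resistant
Trimethoprim-sulfamethoxazole (14 mm) ≤ 15 mm → R

minocycline, cefazolin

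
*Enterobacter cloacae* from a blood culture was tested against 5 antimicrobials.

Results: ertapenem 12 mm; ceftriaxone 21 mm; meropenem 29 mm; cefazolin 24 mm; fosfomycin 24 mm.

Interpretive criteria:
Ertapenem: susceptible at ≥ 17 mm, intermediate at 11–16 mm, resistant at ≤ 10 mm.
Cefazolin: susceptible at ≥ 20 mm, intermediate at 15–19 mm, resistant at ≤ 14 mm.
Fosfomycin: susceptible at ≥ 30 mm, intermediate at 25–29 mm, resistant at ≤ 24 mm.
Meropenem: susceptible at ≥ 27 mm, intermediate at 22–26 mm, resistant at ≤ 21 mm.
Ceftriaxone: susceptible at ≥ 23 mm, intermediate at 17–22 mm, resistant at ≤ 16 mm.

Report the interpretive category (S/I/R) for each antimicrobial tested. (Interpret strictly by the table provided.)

I, I, S, S, R

Ertapenem: 12 mm is in 11–16 mm ⇒ Intermediate
Ceftriaxone: 21 mm is in 17–22 mm — I
Meropenem 29 mm: ≥ 27 mm → Susceptible
Cefazolin: 24 mm is ≥ 20 mm ⇒ susceptible
Fosfomycin: 24 mm is ≤ 24 mm → R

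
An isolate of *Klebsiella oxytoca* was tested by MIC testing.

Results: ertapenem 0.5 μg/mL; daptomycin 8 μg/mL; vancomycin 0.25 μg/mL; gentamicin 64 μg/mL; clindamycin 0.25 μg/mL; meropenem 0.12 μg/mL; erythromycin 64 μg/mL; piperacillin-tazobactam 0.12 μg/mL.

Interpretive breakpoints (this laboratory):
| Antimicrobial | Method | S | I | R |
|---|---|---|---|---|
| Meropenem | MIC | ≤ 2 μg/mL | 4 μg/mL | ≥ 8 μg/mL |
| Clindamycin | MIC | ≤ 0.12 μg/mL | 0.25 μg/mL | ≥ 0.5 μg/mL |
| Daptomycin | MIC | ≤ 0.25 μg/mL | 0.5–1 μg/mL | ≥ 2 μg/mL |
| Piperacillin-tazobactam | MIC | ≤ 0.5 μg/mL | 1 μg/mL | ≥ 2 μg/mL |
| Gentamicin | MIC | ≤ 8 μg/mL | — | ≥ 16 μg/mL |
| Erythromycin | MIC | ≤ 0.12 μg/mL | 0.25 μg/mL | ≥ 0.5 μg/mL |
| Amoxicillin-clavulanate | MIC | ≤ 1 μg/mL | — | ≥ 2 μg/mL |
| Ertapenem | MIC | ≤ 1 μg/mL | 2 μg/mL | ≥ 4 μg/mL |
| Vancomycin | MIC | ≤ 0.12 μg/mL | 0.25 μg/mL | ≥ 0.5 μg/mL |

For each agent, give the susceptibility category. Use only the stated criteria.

Ertapenem: 0.5 μg/mL is ≤ 1 μg/mL ⇒ S
Daptomycin: 8 μg/mL is ≥ 2 μg/mL — R
Vancomycin 0.25 μg/mL: = 0.25 μg/mL ⇒ intermediate
Gentamicin 64 μg/mL: ≥ 16 μg/mL — Resistant
Clindamycin: 0.25 μg/mL is = 0.25 μg/mL ⇒ Intermediate
Meropenem 0.12 μg/mL: ≤ 2 μg/mL ⇒ Susceptible
Erythromycin (64 μg/mL) ≥ 0.5 μg/mL — R
Piperacillin-tazobactam (0.12 μg/mL) ≤ 0.5 μg/mL ⇒ S

S, R, I, R, I, S, R, S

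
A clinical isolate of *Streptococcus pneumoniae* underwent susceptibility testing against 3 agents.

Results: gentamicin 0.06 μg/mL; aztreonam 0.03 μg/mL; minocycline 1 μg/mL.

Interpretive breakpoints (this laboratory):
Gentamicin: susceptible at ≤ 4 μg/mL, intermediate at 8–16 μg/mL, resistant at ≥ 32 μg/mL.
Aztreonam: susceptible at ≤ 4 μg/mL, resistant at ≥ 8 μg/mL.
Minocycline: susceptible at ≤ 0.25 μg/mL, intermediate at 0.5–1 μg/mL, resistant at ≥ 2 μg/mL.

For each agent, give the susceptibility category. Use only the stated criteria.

Gentamicin 0.06 μg/mL: ≤ 4 μg/mL ⇒ susceptible
Aztreonam: 0.03 μg/mL is ≤ 4 μg/mL ⇒ S
Minocycline (1 μg/mL) in 0.5–1 μg/mL — intermediate

S, S, I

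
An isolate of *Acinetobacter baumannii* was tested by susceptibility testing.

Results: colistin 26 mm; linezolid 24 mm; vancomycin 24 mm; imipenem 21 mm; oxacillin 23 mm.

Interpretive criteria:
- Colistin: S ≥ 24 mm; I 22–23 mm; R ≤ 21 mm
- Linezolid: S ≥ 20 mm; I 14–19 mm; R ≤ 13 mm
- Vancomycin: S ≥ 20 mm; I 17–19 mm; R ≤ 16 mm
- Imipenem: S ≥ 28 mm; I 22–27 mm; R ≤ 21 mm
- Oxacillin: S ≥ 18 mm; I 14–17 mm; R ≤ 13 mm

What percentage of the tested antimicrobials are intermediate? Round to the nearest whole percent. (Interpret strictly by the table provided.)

0%

Colistin 26 mm: ≥ 24 mm → Susceptible
Linezolid (24 mm) ≥ 20 mm — S
Vancomycin 24 mm: ≥ 20 mm ⇒ S
Imipenem 21 mm: ≤ 21 mm — Resistant
Oxacillin 23 mm: ≥ 18 mm → susceptible
Intermediate: 0/5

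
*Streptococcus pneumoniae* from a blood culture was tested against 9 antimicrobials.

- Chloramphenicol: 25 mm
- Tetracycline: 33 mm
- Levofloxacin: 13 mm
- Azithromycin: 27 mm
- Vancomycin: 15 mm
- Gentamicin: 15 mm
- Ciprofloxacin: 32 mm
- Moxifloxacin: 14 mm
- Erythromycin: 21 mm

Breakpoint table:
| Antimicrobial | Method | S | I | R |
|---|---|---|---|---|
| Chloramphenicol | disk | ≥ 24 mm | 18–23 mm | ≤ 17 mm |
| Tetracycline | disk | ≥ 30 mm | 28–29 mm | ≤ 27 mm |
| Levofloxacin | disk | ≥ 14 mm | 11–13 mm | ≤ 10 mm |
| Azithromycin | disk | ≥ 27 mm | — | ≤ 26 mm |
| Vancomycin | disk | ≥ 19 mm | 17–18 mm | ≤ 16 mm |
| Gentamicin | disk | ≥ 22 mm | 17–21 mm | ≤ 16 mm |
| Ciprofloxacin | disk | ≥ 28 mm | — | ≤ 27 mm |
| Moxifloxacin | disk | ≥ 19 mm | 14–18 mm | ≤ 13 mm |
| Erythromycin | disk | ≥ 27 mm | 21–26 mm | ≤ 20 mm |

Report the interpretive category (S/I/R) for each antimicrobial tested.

Chloramphenicol 25 mm: ≥ 24 mm → susceptible
Tetracycline: 33 mm is ≥ 30 mm — S
Levofloxacin (13 mm) in 11–13 mm ⇒ I
Azithromycin 27 mm: ≥ 27 mm → S
Vancomycin: 15 mm is ≤ 16 mm ⇒ Resistant
Gentamicin (15 mm) ≤ 16 mm — resistant
Ciprofloxacin 32 mm: ≥ 28 mm — susceptible
Moxifloxacin (14 mm) in 14–18 mm ⇒ Intermediate
Erythromycin 21 mm: in 21–26 mm → I

S, S, I, S, R, R, S, I, I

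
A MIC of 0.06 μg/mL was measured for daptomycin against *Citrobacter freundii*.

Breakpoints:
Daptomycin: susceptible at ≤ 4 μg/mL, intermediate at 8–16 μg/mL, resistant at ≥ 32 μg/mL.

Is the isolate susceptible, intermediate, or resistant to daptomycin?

S

Daptomycin: 0.06 μg/mL is ≤ 4 μg/mL — S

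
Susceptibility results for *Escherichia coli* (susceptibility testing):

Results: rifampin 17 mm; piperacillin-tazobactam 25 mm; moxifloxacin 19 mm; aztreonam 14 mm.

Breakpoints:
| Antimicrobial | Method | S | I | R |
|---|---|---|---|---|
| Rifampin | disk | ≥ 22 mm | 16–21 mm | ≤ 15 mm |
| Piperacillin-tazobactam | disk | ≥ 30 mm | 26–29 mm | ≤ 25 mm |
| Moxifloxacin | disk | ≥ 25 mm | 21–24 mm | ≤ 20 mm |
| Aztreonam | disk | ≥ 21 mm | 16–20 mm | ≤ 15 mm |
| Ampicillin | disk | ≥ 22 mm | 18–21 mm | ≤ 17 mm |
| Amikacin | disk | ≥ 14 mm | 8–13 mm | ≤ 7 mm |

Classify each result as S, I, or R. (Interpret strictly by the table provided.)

I, R, R, R

Rifampin: 17 mm is in 16–21 mm → intermediate
Piperacillin-tazobactam (25 mm) ≤ 25 mm → R
Moxifloxacin: 19 mm is ≤ 20 mm → R
Aztreonam 14 mm: ≤ 15 mm → R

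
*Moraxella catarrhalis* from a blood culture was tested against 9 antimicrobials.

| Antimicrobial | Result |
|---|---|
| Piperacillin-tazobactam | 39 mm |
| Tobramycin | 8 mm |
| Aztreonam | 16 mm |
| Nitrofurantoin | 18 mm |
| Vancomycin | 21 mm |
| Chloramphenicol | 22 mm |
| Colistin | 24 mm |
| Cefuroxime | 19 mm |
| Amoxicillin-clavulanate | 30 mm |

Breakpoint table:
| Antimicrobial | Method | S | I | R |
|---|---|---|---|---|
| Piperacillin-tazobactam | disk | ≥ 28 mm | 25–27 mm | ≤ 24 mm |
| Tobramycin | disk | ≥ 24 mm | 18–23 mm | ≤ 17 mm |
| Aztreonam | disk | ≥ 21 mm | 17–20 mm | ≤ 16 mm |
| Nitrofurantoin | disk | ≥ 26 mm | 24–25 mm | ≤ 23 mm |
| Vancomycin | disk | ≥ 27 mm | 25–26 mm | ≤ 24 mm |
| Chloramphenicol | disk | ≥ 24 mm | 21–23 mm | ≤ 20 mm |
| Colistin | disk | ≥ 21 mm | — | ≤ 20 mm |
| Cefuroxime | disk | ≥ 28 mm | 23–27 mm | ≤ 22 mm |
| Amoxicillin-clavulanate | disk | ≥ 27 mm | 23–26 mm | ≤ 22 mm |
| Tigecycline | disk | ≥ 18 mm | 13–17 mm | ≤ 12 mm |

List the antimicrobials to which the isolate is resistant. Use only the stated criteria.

Piperacillin-tazobactam: 39 mm is ≥ 28 mm — Susceptible
Tobramycin: 8 mm is ≤ 17 mm — resistant
Aztreonam: 16 mm is ≤ 16 mm — resistant
Nitrofurantoin (18 mm) ≤ 23 mm — R
Vancomycin: 21 mm is ≤ 24 mm ⇒ R
Chloramphenicol: 22 mm is in 21–23 mm — I
Colistin: 24 mm is ≥ 21 mm ⇒ S
Cefuroxime (19 mm) ≤ 22 mm → R
Amoxicillin-clavulanate (30 mm) ≥ 27 mm → S

tobramycin, aztreonam, nitrofurantoin, vancomycin, cefuroxime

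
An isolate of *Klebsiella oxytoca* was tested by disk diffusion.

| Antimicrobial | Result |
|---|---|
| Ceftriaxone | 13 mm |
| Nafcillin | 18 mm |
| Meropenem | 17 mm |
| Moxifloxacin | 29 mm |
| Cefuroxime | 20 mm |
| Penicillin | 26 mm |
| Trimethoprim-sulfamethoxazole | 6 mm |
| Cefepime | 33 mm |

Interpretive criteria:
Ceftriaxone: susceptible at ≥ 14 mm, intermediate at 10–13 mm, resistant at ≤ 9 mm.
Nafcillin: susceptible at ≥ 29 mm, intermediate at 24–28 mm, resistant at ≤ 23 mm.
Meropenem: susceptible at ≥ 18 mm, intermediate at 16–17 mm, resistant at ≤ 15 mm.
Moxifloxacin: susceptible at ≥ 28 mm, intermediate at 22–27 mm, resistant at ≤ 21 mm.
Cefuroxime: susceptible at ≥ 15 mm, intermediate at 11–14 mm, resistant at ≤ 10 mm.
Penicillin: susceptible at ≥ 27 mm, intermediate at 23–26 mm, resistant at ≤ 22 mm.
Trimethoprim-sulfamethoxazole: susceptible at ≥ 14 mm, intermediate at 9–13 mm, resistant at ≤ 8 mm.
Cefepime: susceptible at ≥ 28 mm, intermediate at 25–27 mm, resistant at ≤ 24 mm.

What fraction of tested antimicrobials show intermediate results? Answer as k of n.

3 of 8

Ceftriaxone: 13 mm is in 10–13 mm ⇒ Intermediate
Nafcillin: 18 mm is ≤ 23 mm ⇒ Resistant
Meropenem 17 mm: in 16–17 mm — intermediate
Moxifloxacin: 29 mm is ≥ 28 mm ⇒ susceptible
Cefuroxime (20 mm) ≥ 15 mm ⇒ S
Penicillin: 26 mm is in 23–26 mm → I
Trimethoprim-sulfamethoxazole 6 mm: ≤ 8 mm — Resistant
Cefepime: 33 mm is ≥ 28 mm — susceptible
Intermediate: 3/8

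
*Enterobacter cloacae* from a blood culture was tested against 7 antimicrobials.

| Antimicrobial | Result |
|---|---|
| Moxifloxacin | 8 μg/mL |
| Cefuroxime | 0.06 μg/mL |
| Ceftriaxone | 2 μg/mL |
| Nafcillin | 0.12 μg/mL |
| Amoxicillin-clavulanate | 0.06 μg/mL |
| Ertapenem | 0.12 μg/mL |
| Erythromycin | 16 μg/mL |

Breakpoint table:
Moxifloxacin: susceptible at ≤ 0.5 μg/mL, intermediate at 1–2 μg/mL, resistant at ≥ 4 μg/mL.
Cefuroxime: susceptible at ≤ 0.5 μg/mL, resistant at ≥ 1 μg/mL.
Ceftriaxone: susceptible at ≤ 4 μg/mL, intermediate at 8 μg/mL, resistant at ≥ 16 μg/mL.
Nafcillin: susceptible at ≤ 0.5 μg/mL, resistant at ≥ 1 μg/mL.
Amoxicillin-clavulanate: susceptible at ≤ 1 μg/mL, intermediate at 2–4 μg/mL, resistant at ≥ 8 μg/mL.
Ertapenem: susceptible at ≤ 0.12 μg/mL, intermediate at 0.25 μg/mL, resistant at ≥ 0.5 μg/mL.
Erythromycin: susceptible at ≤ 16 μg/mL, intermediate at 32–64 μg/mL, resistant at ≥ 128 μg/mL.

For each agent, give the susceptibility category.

Moxifloxacin: 8 μg/mL is ≥ 4 μg/mL — resistant
Cefuroxime: 0.06 μg/mL is ≤ 0.5 μg/mL ⇒ susceptible
Ceftriaxone: 2 μg/mL is ≤ 4 μg/mL → susceptible
Nafcillin (0.12 μg/mL) ≤ 0.5 μg/mL → susceptible
Amoxicillin-clavulanate 0.06 μg/mL: ≤ 1 μg/mL → S
Ertapenem 0.12 μg/mL: ≤ 0.12 μg/mL — S
Erythromycin 16 μg/mL: ≤ 16 μg/mL → susceptible

R, S, S, S, S, S, S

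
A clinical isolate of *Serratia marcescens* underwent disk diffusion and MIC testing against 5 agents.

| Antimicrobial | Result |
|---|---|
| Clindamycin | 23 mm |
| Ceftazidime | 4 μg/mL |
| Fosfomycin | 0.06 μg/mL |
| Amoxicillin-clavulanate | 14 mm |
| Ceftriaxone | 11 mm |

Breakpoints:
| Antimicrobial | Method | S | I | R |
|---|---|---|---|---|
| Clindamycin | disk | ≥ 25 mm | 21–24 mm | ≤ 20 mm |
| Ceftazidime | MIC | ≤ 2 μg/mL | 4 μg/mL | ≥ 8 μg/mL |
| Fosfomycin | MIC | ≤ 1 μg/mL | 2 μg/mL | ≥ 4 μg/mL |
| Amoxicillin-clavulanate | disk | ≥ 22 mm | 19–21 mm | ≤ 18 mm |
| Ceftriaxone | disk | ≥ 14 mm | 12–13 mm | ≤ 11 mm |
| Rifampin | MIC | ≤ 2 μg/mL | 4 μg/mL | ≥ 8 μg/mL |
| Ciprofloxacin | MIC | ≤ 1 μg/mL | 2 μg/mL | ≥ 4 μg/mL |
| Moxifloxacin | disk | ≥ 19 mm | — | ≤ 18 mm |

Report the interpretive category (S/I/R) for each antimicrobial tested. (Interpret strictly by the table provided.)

I, I, S, R, R

Clindamycin (23 mm) in 21–24 mm — I
Ceftazidime (4 μg/mL) = 4 μg/mL → Intermediate
Fosfomycin (0.06 μg/mL) ≤ 1 μg/mL — S
Amoxicillin-clavulanate 14 mm: ≤ 18 mm — Resistant
Ceftriaxone (11 mm) ≤ 11 mm → Resistant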